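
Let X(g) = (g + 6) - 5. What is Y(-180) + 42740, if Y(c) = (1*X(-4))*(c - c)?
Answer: 42740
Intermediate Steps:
X(g) = 1 + g (X(g) = (6 + g) - 5 = 1 + g)
Y(c) = 0 (Y(c) = (1*(1 - 4))*(c - c) = (1*(-3))*0 = -3*0 = 0)
Y(-180) + 42740 = 0 + 42740 = 42740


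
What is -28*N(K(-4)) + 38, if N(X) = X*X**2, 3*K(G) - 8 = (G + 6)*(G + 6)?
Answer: -1754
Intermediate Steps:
K(G) = 8/3 + (6 + G)**2/3 (K(G) = 8/3 + ((G + 6)*(G + 6))/3 = 8/3 + ((6 + G)*(6 + G))/3 = 8/3 + (6 + G)**2/3)
N(X) = X**3
-28*N(K(-4)) + 38 = -28*(8/3 + (6 - 4)**2/3)**3 + 38 = -28*(8/3 + (1/3)*2**2)**3 + 38 = -28*(8/3 + (1/3)*4)**3 + 38 = -28*(8/3 + 4/3)**3 + 38 = -28*4**3 + 38 = -28*64 + 38 = -1792 + 38 = -1754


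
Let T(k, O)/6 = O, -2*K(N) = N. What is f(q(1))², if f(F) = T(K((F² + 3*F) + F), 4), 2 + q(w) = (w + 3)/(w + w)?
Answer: 576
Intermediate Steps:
K(N) = -N/2
q(w) = -2 + (3 + w)/(2*w) (q(w) = -2 + (w + 3)/(w + w) = -2 + (3 + w)/((2*w)) = -2 + (3 + w)*(1/(2*w)) = -2 + (3 + w)/(2*w))
T(k, O) = 6*O
f(F) = 24 (f(F) = 6*4 = 24)
f(q(1))² = 24² = 576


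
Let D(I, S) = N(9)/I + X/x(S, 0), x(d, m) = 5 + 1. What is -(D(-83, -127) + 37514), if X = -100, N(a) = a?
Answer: -9336809/249 ≈ -37497.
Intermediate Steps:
x(d, m) = 6
D(I, S) = -50/3 + 9/I (D(I, S) = 9/I - 100/6 = 9/I - 100*1/6 = 9/I - 50/3 = -50/3 + 9/I)
-(D(-83, -127) + 37514) = -((-50/3 + 9/(-83)) + 37514) = -((-50/3 + 9*(-1/83)) + 37514) = -((-50/3 - 9/83) + 37514) = -(-4177/249 + 37514) = -1*9336809/249 = -9336809/249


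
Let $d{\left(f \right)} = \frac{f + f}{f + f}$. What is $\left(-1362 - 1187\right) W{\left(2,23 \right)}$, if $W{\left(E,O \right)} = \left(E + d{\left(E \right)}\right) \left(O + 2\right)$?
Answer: $-191175$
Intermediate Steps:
$d{\left(f \right)} = 1$ ($d{\left(f \right)} = \frac{2 f}{2 f} = 2 f \frac{1}{2 f} = 1$)
$W{\left(E,O \right)} = \left(1 + E\right) \left(2 + O\right)$ ($W{\left(E,O \right)} = \left(E + 1\right) \left(O + 2\right) = \left(1 + E\right) \left(2 + O\right)$)
$\left(-1362 - 1187\right) W{\left(2,23 \right)} = \left(-1362 - 1187\right) \left(2 + 23 + 2 \cdot 2 + 2 \cdot 23\right) = - 2549 \left(2 + 23 + 4 + 46\right) = \left(-2549\right) 75 = -191175$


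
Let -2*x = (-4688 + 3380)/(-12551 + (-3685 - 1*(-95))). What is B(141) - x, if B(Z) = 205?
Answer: 3309559/16141 ≈ 205.04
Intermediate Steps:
x = -654/16141 (x = -(-4688 + 3380)/(2*(-12551 + (-3685 - 1*(-95)))) = -(-654)/(-12551 + (-3685 + 95)) = -(-654)/(-12551 - 3590) = -(-654)/(-16141) = -(-654)*(-1)/16141 = -1/2*1308/16141 = -654/16141 ≈ -0.040518)
B(141) - x = 205 - 1*(-654/16141) = 205 + 654/16141 = 3309559/16141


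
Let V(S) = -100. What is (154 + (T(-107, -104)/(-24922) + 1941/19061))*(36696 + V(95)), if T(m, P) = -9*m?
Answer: 191307961229978/33931303 ≈ 5.6381e+6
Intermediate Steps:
(154 + (T(-107, -104)/(-24922) + 1941/19061))*(36696 + V(95)) = (154 + (-9*(-107)/(-24922) + 1941/19061))*(36696 - 100) = (154 + (963*(-1/24922) + 1941*(1/19061)))*36596 = (154 + (-963/24922 + 1941/19061))*36596 = (154 + 30017859/475038242)*36596 = (73185907127/475038242)*36596 = 191307961229978/33931303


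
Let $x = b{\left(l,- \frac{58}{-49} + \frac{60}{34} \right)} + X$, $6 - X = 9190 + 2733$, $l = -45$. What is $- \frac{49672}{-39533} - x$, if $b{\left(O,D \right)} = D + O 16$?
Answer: $\frac{416093191721}{32930989} \approx 12635.0$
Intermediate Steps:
$X = -11917$ ($X = 6 - \left(9190 + 2733\right) = 6 - 11923 = -11917$)
$b{\left(O,D \right)} = D + 16 O$
$x = - \frac{10524165}{833}$ ($x = \left(\left(- \frac{58}{-49} + \frac{60}{34}\right) + 16 \left(-45\right)\right) - 11917 = \left(\left(\left(-58\right) \left(- \frac{1}{49}\right) + 60 \cdot \frac{1}{34}\right) - 720\right) - 11917 = \left(\left(\frac{58}{49} + \frac{30}{17}\right) - 720\right) - 11917 = \left(\frac{2456}{833} - 720\right) - 11917 = - \frac{597304}{833} - 11917 = - \frac{10524165}{833} \approx -12634.0$)
$- \frac{49672}{-39533} - x = - \frac{49672}{-39533} - - \frac{10524165}{833} = \left(-49672\right) \left(- \frac{1}{39533}\right) + \frac{10524165}{833} = \frac{49672}{39533} + \frac{10524165}{833} = \frac{416093191721}{32930989}$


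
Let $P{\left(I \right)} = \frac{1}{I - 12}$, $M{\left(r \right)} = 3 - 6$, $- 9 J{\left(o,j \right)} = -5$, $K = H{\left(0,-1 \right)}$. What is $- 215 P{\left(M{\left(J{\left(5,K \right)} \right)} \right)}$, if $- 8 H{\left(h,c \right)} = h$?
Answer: $\frac{43}{3} \approx 14.333$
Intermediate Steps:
$H{\left(h,c \right)} = - \frac{h}{8}$
$K = 0$ ($K = \left(- \frac{1}{8}\right) 0 = 0$)
$J{\left(o,j \right)} = \frac{5}{9}$ ($J{\left(o,j \right)} = \left(- \frac{1}{9}\right) \left(-5\right) = \frac{5}{9}$)
$M{\left(r \right)} = -3$ ($M{\left(r \right)} = 3 - 6 = -3$)
$P{\left(I \right)} = \frac{1}{-12 + I}$
$- 215 P{\left(M{\left(J{\left(5,K \right)} \right)} \right)} = - \frac{215}{-12 - 3} = - \frac{215}{-15} = \left(-215\right) \left(- \frac{1}{15}\right) = \frac{43}{3}$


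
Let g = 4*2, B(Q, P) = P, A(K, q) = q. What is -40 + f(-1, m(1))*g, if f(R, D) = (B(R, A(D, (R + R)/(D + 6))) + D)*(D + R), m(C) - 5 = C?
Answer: 580/3 ≈ 193.33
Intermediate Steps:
m(C) = 5 + C
g = 8
f(R, D) = (D + R)*(D + 2*R/(6 + D)) (f(R, D) = ((R + R)/(D + 6) + D)*(D + R) = ((2*R)/(6 + D) + D)*(D + R) = (2*R/(6 + D) + D)*(D + R) = (D + 2*R/(6 + D))*(D + R) = (D + R)*(D + 2*R/(6 + D)))
-40 + f(-1, m(1))*g = -40 + ((2*(-1)² + 2*(5 + 1)*(-1) + (5 + 1)*(6 + (5 + 1))*((5 + 1) - 1))/(6 + (5 + 1)))*8 = -40 + ((2*1 + 2*6*(-1) + 6*(6 + 6)*(6 - 1))/(6 + 6))*8 = -40 + ((2 - 12 + 6*12*5)/12)*8 = -40 + ((2 - 12 + 360)/12)*8 = -40 + ((1/12)*350)*8 = -40 + (175/6)*8 = -40 + 700/3 = 580/3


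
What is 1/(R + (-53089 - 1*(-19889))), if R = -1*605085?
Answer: -1/638285 ≈ -1.5667e-6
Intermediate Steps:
R = -605085
1/(R + (-53089 - 1*(-19889))) = 1/(-605085 + (-53089 - 1*(-19889))) = 1/(-605085 + (-53089 + 19889)) = 1/(-605085 - 33200) = 1/(-638285) = -1/638285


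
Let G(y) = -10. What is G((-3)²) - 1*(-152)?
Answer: 142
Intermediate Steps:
G((-3)²) - 1*(-152) = -10 - 1*(-152) = -10 + 152 = 142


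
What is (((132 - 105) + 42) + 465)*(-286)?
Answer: -152724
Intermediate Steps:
(((132 - 105) + 42) + 465)*(-286) = ((27 + 42) + 465)*(-286) = (69 + 465)*(-286) = 534*(-286) = -152724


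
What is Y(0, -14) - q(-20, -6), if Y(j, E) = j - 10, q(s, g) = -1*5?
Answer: -5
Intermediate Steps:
q(s, g) = -5
Y(j, E) = -10 + j
Y(0, -14) - q(-20, -6) = (-10 + 0) - 1*(-5) = -10 + 5 = -5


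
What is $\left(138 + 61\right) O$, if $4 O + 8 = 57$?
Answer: $\frac{9751}{4} \approx 2437.8$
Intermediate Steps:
$O = \frac{49}{4}$ ($O = -2 + \frac{1}{4} \cdot 57 = -2 + \frac{57}{4} = \frac{49}{4} \approx 12.25$)
$\left(138 + 61\right) O = \left(138 + 61\right) \frac{49}{4} = 199 \cdot \frac{49}{4} = \frac{9751}{4}$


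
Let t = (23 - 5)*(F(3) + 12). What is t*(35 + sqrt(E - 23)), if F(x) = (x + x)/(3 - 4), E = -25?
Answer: 3780 + 432*I*sqrt(3) ≈ 3780.0 + 748.25*I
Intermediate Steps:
F(x) = -2*x (F(x) = (2*x)/(-1) = (2*x)*(-1) = -2*x)
t = 108 (t = (23 - 5)*(-2*3 + 12) = 18*(-6 + 12) = 18*6 = 108)
t*(35 + sqrt(E - 23)) = 108*(35 + sqrt(-25 - 23)) = 108*(35 + sqrt(-48)) = 108*(35 + 4*I*sqrt(3)) = 3780 + 432*I*sqrt(3)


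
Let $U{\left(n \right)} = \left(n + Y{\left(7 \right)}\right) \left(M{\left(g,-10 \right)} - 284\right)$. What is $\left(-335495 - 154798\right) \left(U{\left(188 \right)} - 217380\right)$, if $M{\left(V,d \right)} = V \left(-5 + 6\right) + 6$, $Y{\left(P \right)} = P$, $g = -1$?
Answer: $133254283005$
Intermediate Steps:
$M{\left(V,d \right)} = 6 + V$ ($M{\left(V,d \right)} = V 1 + 6 = V + 6 = 6 + V$)
$U{\left(n \right)} = -1953 - 279 n$ ($U{\left(n \right)} = \left(n + 7\right) \left(\left(6 - 1\right) - 284\right) = \left(7 + n\right) \left(5 - 284\right) = \left(7 + n\right) \left(-279\right) = -1953 - 279 n$)
$\left(-335495 - 154798\right) \left(U{\left(188 \right)} - 217380\right) = \left(-335495 - 154798\right) \left(\left(-1953 - 52452\right) - 217380\right) = - 490293 \left(\left(-1953 - 52452\right) - 217380\right) = - 490293 \left(-54405 - 217380\right) = \left(-490293\right) \left(-271785\right) = 133254283005$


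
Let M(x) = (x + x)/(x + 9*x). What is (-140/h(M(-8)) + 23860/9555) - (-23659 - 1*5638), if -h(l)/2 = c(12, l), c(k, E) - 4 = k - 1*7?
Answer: 168018607/5733 ≈ 29307.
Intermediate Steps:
c(k, E) = -3 + k (c(k, E) = 4 + (k - 1*7) = 4 + (k - 7) = 4 + (-7 + k) = -3 + k)
M(x) = 1/5 (M(x) = (2*x)/((10*x)) = (2*x)*(1/(10*x)) = 1/5)
h(l) = -18 (h(l) = -2*(-3 + 12) = -2*9 = -18)
(-140/h(M(-8)) + 23860/9555) - (-23659 - 1*5638) = (-140/(-18) + 23860/9555) - (-23659 - 1*5638) = (-140*(-1/18) + 23860*(1/9555)) - (-23659 - 5638) = (70/9 + 4772/1911) - 1*(-29297) = 58906/5733 + 29297 = 168018607/5733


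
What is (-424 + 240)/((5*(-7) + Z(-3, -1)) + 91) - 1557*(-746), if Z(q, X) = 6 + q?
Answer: 68529614/59 ≈ 1.1615e+6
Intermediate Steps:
(-424 + 240)/((5*(-7) + Z(-3, -1)) + 91) - 1557*(-746) = (-424 + 240)/((5*(-7) + (6 - 3)) + 91) - 1557*(-746) = -184/((-35 + 3) + 91) + 1161522 = -184/(-32 + 91) + 1161522 = -184/59 + 1161522 = 68529614/59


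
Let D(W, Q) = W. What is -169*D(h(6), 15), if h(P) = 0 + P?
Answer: -1014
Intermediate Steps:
h(P) = P
-169*D(h(6), 15) = -169*6 = -1014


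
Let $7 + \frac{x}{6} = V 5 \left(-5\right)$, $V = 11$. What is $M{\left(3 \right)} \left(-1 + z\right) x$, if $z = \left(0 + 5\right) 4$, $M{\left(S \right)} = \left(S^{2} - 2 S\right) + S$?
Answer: $-192888$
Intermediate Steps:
$M{\left(S \right)} = S^{2} - S$
$z = 20$ ($z = 5 \cdot 4 = 20$)
$x = -1692$ ($x = -42 + 6 \cdot 11 \cdot 5 \left(-5\right) = -42 + 6 \cdot 11 \left(-25\right) = -42 + 6 \left(-275\right) = -42 - 1650 = -1692$)
$M{\left(3 \right)} \left(-1 + z\right) x = 3 \left(-1 + 3\right) \left(-1 + 20\right) \left(-1692\right) = 3 \cdot 2 \cdot 19 \left(-1692\right) = 6 \cdot 19 \left(-1692\right) = 114 \left(-1692\right) = -192888$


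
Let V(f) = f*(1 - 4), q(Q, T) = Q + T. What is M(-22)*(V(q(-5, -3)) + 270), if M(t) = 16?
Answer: 4704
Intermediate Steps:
V(f) = -3*f (V(f) = f*(-3) = -3*f)
M(-22)*(V(q(-5, -3)) + 270) = 16*(-3*(-5 - 3) + 270) = 16*(-3*(-8) + 270) = 16*(24 + 270) = 16*294 = 4704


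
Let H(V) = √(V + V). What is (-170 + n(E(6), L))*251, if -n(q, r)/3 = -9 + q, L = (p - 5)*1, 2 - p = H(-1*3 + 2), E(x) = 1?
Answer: -36646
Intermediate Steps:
H(V) = √2*√V (H(V) = √(2*V) = √2*√V)
p = 2 - I*√2 (p = 2 - √2*√(-1*3 + 2) = 2 - √2*√(-3 + 2) = 2 - √2*√(-1) = 2 - √2*I = 2 - I*√2 ≈ 2.0 - 1.4142*I)
L = -3 - I*√2 (L = ((2 - I*√2) - 5)*1 = (-3 - I*√2)*1 = -3 - I*√2 ≈ -3.0 - 1.4142*I)
n(q, r) = 27 - 3*q (n(q, r) = -3*(-9 + q) = 27 - 3*q)
(-170 + n(E(6), L))*251 = (-170 + (27 - 3*1))*251 = (-170 + (27 - 3))*251 = (-170 + 24)*251 = -146*251 = -36646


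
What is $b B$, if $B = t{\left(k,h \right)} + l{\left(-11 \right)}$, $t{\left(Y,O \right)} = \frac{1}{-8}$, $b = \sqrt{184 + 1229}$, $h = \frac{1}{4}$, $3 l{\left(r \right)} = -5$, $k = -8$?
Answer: $- \frac{43 \sqrt{157}}{8} \approx -67.349$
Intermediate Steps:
$l{\left(r \right)} = - \frac{5}{3}$ ($l{\left(r \right)} = \frac{1}{3} \left(-5\right) = - \frac{5}{3}$)
$h = \frac{1}{4} \approx 0.25$
$b = 3 \sqrt{157}$ ($b = \sqrt{1413} = 3 \sqrt{157} \approx 37.59$)
$t{\left(Y,O \right)} = - \frac{1}{8}$
$B = - \frac{43}{24}$ ($B = - \frac{1}{8} - \frac{5}{3} = - \frac{43}{24} \approx -1.7917$)
$b B = 3 \sqrt{157} \left(- \frac{43}{24}\right) = - \frac{43 \sqrt{157}}{8}$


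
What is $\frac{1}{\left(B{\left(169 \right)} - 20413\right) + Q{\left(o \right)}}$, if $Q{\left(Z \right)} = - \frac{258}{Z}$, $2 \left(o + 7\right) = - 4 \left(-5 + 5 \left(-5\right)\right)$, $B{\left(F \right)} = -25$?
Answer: $- \frac{53}{1083472} \approx -4.8917 \cdot 10^{-5}$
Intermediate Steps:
$o = 53$ ($o = -7 + \frac{\left(-4\right) \left(-5 + 5 \left(-5\right)\right)}{2} = -7 + \frac{\left(-4\right) \left(-5 - 25\right)}{2} = -7 + \frac{\left(-4\right) \left(-30\right)}{2} = -7 + \frac{1}{2} \cdot 120 = -7 + 60 = 53$)
$\frac{1}{\left(B{\left(169 \right)} - 20413\right) + Q{\left(o \right)}} = \frac{1}{\left(-25 - 20413\right) - \frac{258}{53}} = \frac{1}{-20438 - \frac{258}{53}} = \frac{1}{- \frac{1083472}{53}} = - \frac{53}{1083472}$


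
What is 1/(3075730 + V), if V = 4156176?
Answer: 1/7231906 ≈ 1.3828e-7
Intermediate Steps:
1/(3075730 + V) = 1/(3075730 + 4156176) = 1/7231906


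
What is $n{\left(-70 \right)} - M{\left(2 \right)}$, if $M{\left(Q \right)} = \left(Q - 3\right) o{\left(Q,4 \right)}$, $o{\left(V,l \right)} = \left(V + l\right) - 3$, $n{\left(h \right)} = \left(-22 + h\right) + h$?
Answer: $-159$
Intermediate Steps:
$n{\left(h \right)} = -22 + 2 h$
$o{\left(V,l \right)} = -3 + V + l$
$M{\left(Q \right)} = \left(1 + Q\right) \left(-3 + Q\right)$ ($M{\left(Q \right)} = \left(Q - 3\right) \left(-3 + Q + 4\right) = \left(-3 + Q\right) \left(1 + Q\right) = \left(1 + Q\right) \left(-3 + Q\right)$)
$n{\left(-70 \right)} - M{\left(2 \right)} = \left(-22 + 2 \left(-70\right)\right) - \left(1 + 2\right) \left(-3 + 2\right) = \left(-22 - 140\right) - 3 \left(-1\right) = -162 - -3 = -162 + 3 = -159$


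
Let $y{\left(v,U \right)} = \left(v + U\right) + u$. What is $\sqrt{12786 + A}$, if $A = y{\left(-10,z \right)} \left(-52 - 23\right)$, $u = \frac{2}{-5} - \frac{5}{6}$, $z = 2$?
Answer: $\frac{\sqrt{53914}}{2} \approx 116.1$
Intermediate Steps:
$u = - \frac{37}{30}$ ($u = 2 \left(- \frac{1}{5}\right) - \frac{5}{6} = - \frac{2}{5} - \frac{5}{6} = - \frac{37}{30} \approx -1.2333$)
$y{\left(v,U \right)} = - \frac{37}{30} + U + v$ ($y{\left(v,U \right)} = \left(v + U\right) - \frac{37}{30} = \left(U + v\right) - \frac{37}{30} = - \frac{37}{30} + U + v$)
$A = \frac{1385}{2}$ ($A = \left(- \frac{37}{30} + 2 - 10\right) \left(-52 - 23\right) = \left(- \frac{277}{30}\right) \left(-75\right) = \frac{1385}{2} \approx 692.5$)
$\sqrt{12786 + A} = \sqrt{12786 + \frac{1385}{2}} = \sqrt{\frac{26957}{2}} = \frac{\sqrt{53914}}{2}$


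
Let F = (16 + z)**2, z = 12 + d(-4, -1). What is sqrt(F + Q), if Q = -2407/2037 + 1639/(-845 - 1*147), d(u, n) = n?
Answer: sqrt(185319626301726)/505176 ≈ 26.947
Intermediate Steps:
z = 11 (z = 12 - 1 = 11)
Q = -5726387/2020704 (Q = -2407*1/2037 + 1639/(-845 - 147) = -2407/2037 + 1639/(-992) = -2407/2037 + 1639*(-1/992) = -2407/2037 - 1639/992 = -5726387/2020704 ≈ -2.8339)
F = 729 (F = (16 + 11)**2 = 27**2 = 729)
sqrt(F + Q) = sqrt(729 - 5726387/2020704) = sqrt(1467366829/2020704) = sqrt(185319626301726)/505176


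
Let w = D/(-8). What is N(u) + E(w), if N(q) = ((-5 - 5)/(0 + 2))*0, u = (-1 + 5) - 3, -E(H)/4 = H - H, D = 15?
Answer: 0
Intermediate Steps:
w = -15/8 (w = 15/(-8) = 15*(-1/8) = -15/8 ≈ -1.8750)
E(H) = 0 (E(H) = -4*(H - H) = -4*0 = 0)
u = 1 (u = 4 - 3 = 1)
N(q) = 0 (N(q) = -10/2*0 = -10*1/2*0 = -5*0 = 0)
N(u) + E(w) = 0 + 0 = 0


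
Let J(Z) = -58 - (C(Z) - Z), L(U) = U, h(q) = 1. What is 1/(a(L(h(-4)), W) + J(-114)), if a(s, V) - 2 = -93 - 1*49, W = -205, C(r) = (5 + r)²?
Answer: -1/12193 ≈ -8.2014e-5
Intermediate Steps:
a(s, V) = -140 (a(s, V) = 2 + (-93 - 1*49) = 2 + (-93 - 49) = 2 - 142 = -140)
J(Z) = -58 + Z - (5 + Z)² (J(Z) = -58 - ((5 + Z)² - Z) = -58 + (Z - (5 + Z)²) = -58 + Z - (5 + Z)²)
1/(a(L(h(-4)), W) + J(-114)) = 1/(-140 + (-58 - 114 - (5 - 114)²)) = 1/(-140 + (-58 - 114 - 1*(-109)²)) = 1/(-140 + (-58 - 114 - 1*11881)) = 1/(-140 + (-58 - 114 - 11881)) = 1/(-140 - 12053) = 1/(-12193) = -1/12193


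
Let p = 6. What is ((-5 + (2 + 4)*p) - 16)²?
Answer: 225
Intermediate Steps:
((-5 + (2 + 4)*p) - 16)² = ((-5 + (2 + 4)*6) - 16)² = ((-5 + 6*6) - 16)² = ((-5 + 36) - 16)² = (31 - 16)² = 15² = 225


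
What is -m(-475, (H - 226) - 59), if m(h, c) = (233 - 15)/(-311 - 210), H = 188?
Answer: 218/521 ≈ 0.41843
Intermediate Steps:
m(h, c) = -218/521 (m(h, c) = 218/(-521) = 218*(-1/521) = -218/521)
-m(-475, (H - 226) - 59) = -1*(-218/521) = 218/521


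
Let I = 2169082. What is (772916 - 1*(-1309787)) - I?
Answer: -86379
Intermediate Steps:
(772916 - 1*(-1309787)) - I = (772916 - 1*(-1309787)) - 1*2169082 = (772916 + 1309787) - 2169082 = 2082703 - 2169082 = -86379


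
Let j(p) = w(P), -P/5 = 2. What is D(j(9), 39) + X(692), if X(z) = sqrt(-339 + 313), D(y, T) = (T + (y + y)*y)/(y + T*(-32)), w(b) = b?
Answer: -239/1258 + I*sqrt(26) ≈ -0.18998 + 5.099*I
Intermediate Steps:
P = -10 (P = -5*2 = -10)
j(p) = -10
D(y, T) = (T + 2*y**2)/(y - 32*T) (D(y, T) = (T + (2*y)*y)/(y - 32*T) = (T + 2*y**2)/(y - 32*T))
X(z) = I*sqrt(26) (X(z) = sqrt(-26) = I*sqrt(26))
D(j(9), 39) + X(692) = (39 + 2*(-10)**2)/(-10 - 32*39) + I*sqrt(26) = (39 + 2*100)/(-10 - 1248) + I*sqrt(26) = (39 + 200)/(-1258) + I*sqrt(26) = -1/1258*239 + I*sqrt(26) = -239/1258 + I*sqrt(26)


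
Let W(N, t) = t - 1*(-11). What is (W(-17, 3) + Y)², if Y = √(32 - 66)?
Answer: (14 + I*√34)² ≈ 162.0 + 163.27*I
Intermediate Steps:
W(N, t) = 11 + t (W(N, t) = t + 11 = 11 + t)
Y = I*√34 (Y = √(-34) = I*√34 ≈ 5.8309*I)
(W(-17, 3) + Y)² = ((11 + 3) + I*√34)² = (14 + I*√34)²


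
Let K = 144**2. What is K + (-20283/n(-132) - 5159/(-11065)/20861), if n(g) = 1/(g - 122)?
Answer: 1193979714049529/230826965 ≈ 5.1726e+6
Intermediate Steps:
n(g) = 1/(-122 + g)
K = 20736
K + (-20283/n(-132) - 5159/(-11065)/20861) = 20736 + (-20283/(1/(-122 - 132)) - 5159/(-11065)/20861) = 20736 + (-20283/(1/(-254)) - 5159*(-1/11065)*(1/20861)) = 20736 + (-20283/(-1/254) + (5159/11065)*(1/20861)) = 20736 + (-20283*(-254) + 5159/230826965) = 20736 + (5151882 + 5159/230826965) = 20736 + 1189193286103289/230826965 = 1193979714049529/230826965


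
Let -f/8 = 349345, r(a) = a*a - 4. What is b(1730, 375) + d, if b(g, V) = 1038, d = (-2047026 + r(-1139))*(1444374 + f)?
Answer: 1012396538712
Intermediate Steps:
r(a) = -4 + a² (r(a) = a² - 4 = -4 + a²)
f = -2794760 (f = -8*349345 = -2794760)
d = 1012396537674 (d = (-2047026 + (-4 + (-1139)²))*(1444374 - 2794760) = (-2047026 + (-4 + 1297321))*(-1350386) = (-2047026 + 1297317)*(-1350386) = -749709*(-1350386) = 1012396537674)
b(1730, 375) + d = 1038 + 1012396537674 = 1012396538712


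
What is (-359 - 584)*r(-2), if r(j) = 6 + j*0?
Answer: -5658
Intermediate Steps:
r(j) = 6 (r(j) = 6 + 0 = 6)
(-359 - 584)*r(-2) = (-359 - 584)*6 = -943*6 = -5658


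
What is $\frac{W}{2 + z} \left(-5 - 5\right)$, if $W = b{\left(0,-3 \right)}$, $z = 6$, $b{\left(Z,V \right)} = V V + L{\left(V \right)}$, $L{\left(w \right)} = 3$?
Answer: $-15$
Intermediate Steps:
$b{\left(Z,V \right)} = 3 + V^{2}$ ($b{\left(Z,V \right)} = V V + 3 = V^{2} + 3 = 3 + V^{2}$)
$W = 12$ ($W = 3 + \left(-3\right)^{2} = 3 + 9 = 12$)
$\frac{W}{2 + z} \left(-5 - 5\right) = \frac{12}{2 + 6} \left(-5 - 5\right) = \frac{12}{8} \left(-10\right) = 12 \cdot \frac{1}{8} \left(-10\right) = \frac{3}{2} \left(-10\right) = -15$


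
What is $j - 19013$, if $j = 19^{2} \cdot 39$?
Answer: $-4934$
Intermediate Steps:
$j = 14079$ ($j = 361 \cdot 39 = 14079$)
$j - 19013 = 14079 - 19013 = -4934$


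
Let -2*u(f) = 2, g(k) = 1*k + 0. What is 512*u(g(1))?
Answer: -512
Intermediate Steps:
g(k) = k (g(k) = k + 0 = k)
u(f) = -1 (u(f) = -1/2*2 = -1)
512*u(g(1)) = 512*(-1) = -512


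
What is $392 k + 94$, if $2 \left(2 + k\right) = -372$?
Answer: $-73602$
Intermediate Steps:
$k = -188$ ($k = -2 + \frac{1}{2} \left(-372\right) = -2 - 186 = -188$)
$392 k + 94 = 392 \left(-188\right) + 94 = -73696 + 94 = -73602$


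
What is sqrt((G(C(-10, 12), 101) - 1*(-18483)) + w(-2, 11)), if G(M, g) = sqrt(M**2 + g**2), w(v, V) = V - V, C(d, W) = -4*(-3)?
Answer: sqrt(18483 + sqrt(10345)) ≈ 136.33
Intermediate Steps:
C(d, W) = 12
w(v, V) = 0
sqrt((G(C(-10, 12), 101) - 1*(-18483)) + w(-2, 11)) = sqrt((sqrt(12**2 + 101**2) - 1*(-18483)) + 0) = sqrt((sqrt(144 + 10201) + 18483) + 0) = sqrt((sqrt(10345) + 18483) + 0) = sqrt((18483 + sqrt(10345)) + 0) = sqrt(18483 + sqrt(10345))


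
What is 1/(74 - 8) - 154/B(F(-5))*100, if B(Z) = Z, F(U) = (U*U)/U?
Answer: 203281/66 ≈ 3080.0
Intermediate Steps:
F(U) = U (F(U) = U²/U = U)
1/(74 - 8) - 154/B(F(-5))*100 = 1/(74 - 8) - 154/(-5)*100 = 1/66 - 154*(-⅕)*100 = 1/66 + (154/5)*100 = 1/66 + 3080 = 203281/66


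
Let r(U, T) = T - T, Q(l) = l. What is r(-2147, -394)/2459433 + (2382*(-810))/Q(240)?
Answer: -32157/4 ≈ -8039.3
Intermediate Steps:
r(U, T) = 0
r(-2147, -394)/2459433 + (2382*(-810))/Q(240) = 0/2459433 + (2382*(-810))/240 = 0*(1/2459433) - 1929420*1/240 = 0 - 32157/4 = -32157/4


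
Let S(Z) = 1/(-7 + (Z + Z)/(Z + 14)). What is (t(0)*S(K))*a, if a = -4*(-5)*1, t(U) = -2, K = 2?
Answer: 160/27 ≈ 5.9259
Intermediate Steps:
a = 20 (a = 20*1 = 20)
S(Z) = 1/(-7 + 2*Z/(14 + Z)) (S(Z) = 1/(-7 + (2*Z)/(14 + Z)) = 1/(-7 + 2*Z/(14 + Z)))
(t(0)*S(K))*a = -2*(-14 - 1*2)/(98 + 5*2)*20 = -2*(-14 - 2)/(98 + 10)*20 = -2*(-16)/108*20 = -(-16)/54*20 = -2*(-4/27)*20 = (8/27)*20 = 160/27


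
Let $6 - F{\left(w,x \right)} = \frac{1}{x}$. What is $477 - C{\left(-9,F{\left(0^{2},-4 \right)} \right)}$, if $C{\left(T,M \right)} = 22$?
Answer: $455$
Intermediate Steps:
$F{\left(w,x \right)} = 6 - \frac{1}{x}$
$477 - C{\left(-9,F{\left(0^{2},-4 \right)} \right)} = 477 - 22 = 455$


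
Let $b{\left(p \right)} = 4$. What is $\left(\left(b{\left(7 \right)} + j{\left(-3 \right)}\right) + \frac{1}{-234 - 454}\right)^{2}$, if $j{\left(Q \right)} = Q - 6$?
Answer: $\frac{11840481}{473344} \approx 25.015$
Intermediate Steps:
$j{\left(Q \right)} = -6 + Q$ ($j{\left(Q \right)} = Q - 6 = -6 + Q$)
$\left(\left(b{\left(7 \right)} + j{\left(-3 \right)}\right) + \frac{1}{-234 - 454}\right)^{2} = \left(\left(4 - 9\right) + \frac{1}{-234 - 454}\right)^{2} = \left(\left(4 - 9\right) + \frac{1}{-688}\right)^{2} = \left(-5 - \frac{1}{688}\right)^{2} = \left(- \frac{3441}{688}\right)^{2} = \frac{11840481}{473344}$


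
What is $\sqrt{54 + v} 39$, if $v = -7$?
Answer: $39 \sqrt{47} \approx 267.37$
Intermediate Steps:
$\sqrt{54 + v} 39 = \sqrt{54 - 7} \cdot 39 = \sqrt{47} \cdot 39 = 39 \sqrt{47}$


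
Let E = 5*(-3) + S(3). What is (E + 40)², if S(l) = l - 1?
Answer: 729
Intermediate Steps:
S(l) = -1 + l
E = -13 (E = 5*(-3) + (-1 + 3) = -15 + 2 = -13)
(E + 40)² = (-13 + 40)² = 27² = 729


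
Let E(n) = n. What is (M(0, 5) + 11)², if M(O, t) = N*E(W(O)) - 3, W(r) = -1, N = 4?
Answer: 16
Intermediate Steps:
M(O, t) = -7 (M(O, t) = 4*(-1) - 3 = -4 - 3 = -7)
(M(0, 5) + 11)² = (-7 + 11)² = 4² = 16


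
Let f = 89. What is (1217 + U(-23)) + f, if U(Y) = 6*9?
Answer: 1360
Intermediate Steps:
U(Y) = 54
(1217 + U(-23)) + f = (1217 + 54) + 89 = 1271 + 89 = 1360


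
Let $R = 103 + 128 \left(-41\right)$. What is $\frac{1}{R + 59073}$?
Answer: $\frac{1}{53928} \approx 1.8543 \cdot 10^{-5}$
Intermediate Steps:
$R = -5145$ ($R = 103 - 5248 = -5145$)
$\frac{1}{R + 59073} = \frac{1}{-5145 + 59073} = \frac{1}{53928}$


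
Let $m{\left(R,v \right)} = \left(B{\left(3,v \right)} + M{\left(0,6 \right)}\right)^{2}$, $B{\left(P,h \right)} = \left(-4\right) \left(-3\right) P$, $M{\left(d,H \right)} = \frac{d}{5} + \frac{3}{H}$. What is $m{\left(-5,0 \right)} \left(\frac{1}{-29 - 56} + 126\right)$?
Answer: $\frac{57068261}{340} \approx 1.6785 \cdot 10^{5}$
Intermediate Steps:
$M{\left(d,H \right)} = \frac{3}{H} + \frac{d}{5}$ ($M{\left(d,H \right)} = d \frac{1}{5} + \frac{3}{H} = \frac{d}{5} + \frac{3}{H} = \frac{3}{H} + \frac{d}{5}$)
$B{\left(P,h \right)} = 12 P$
$m{\left(R,v \right)} = \frac{5329}{4}$ ($m{\left(R,v \right)} = \left(12 \cdot 3 + \left(\frac{3}{6} + \frac{1}{5} \cdot 0\right)\right)^{2} = \left(36 + \left(3 \cdot \frac{1}{6} + 0\right)\right)^{2} = \left(36 + \left(\frac{1}{2} + 0\right)\right)^{2} = \left(36 + \frac{1}{2}\right)^{2} = \left(\frac{73}{2}\right)^{2} = \frac{5329}{4}$)
$m{\left(-5,0 \right)} \left(\frac{1}{-29 - 56} + 126\right) = \frac{5329 \left(\frac{1}{-29 - 56} + 126\right)}{4} = \frac{5329 \left(\frac{1}{-85} + 126\right)}{4} = \frac{5329 \left(- \frac{1}{85} + 126\right)}{4} = \frac{5329}{4} \cdot \frac{10709}{85} = \frac{57068261}{340}$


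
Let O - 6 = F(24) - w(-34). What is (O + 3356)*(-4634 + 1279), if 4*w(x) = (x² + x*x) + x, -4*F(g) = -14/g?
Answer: -449727685/48 ≈ -9.3693e+6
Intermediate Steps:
F(g) = 7/(2*g) (F(g) = -(-7)/(2*g) = 7/(2*g))
w(x) = x²/2 + x/4 (w(x) = ((x² + x*x) + x)/4 = ((x² + x²) + x)/4 = (2*x² + x)/4 = (x + 2*x²)/4 = x²/2 + x/4)
O = -27041/48 (O = 6 + ((7/2)/24 - (-34)*(1 + 2*(-34))/4) = 6 + ((7/2)*(1/24) - (-34)*(1 - 68)/4) = 6 + (7/48 - (-34)*(-67)/4) = 6 + (7/48 - 1*1139/2) = 6 + (7/48 - 1139/2) = 6 - 27329/48 = -27041/48 ≈ -563.35)
(O + 3356)*(-4634 + 1279) = (-27041/48 + 3356)*(-4634 + 1279) = (134047/48)*(-3355) = -449727685/48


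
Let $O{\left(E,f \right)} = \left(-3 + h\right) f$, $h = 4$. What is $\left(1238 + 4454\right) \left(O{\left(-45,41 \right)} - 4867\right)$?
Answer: $-27469592$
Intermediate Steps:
$O{\left(E,f \right)} = f$ ($O{\left(E,f \right)} = \left(-3 + 4\right) f = 1 f = f$)
$\left(1238 + 4454\right) \left(O{\left(-45,41 \right)} - 4867\right) = \left(1238 + 4454\right) \left(41 - 4867\right) = 5692 \left(-4826\right) = -27469592$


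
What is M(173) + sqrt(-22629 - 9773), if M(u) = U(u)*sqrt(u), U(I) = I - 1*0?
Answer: 173*sqrt(173) + I*sqrt(32402) ≈ 2275.5 + 180.01*I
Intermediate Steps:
U(I) = I (U(I) = I + 0 = I)
M(u) = u**(3/2) (M(u) = u*sqrt(u) = u**(3/2))
M(173) + sqrt(-22629 - 9773) = 173**(3/2) + sqrt(-22629 - 9773) = 173*sqrt(173) + sqrt(-32402) = 173*sqrt(173) + I*sqrt(32402)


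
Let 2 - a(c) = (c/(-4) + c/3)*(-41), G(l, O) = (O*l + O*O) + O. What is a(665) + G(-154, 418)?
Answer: 1356529/12 ≈ 1.1304e+5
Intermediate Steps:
G(l, O) = O + O² + O*l (G(l, O) = (O*l + O²) + O = (O² + O*l) + O = O + O² + O*l)
a(c) = 2 + 41*c/12 (a(c) = 2 - (c/(-4) + c/3)*(-41) = 2 - (c*(-¼) + c*(⅓))*(-41) = 2 - (-c/4 + c/3)*(-41) = 2 - c/12*(-41) = 2 - (-41)*c/12 = 2 + 41*c/12)
a(665) + G(-154, 418) = (2 + (41/12)*665) + 418*(1 + 418 - 154) = (2 + 27265/12) + 418*265 = 27289/12 + 110770 = 1356529/12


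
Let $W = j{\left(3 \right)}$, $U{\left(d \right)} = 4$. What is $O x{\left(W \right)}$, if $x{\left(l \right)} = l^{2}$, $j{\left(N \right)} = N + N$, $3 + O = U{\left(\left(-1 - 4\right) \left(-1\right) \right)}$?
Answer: $36$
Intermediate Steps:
$O = 1$ ($O = -3 + 4 = 1$)
$j{\left(N \right)} = 2 N$
$W = 6$ ($W = 2 \cdot 3 = 6$)
$O x{\left(W \right)} = 1 \cdot 6^{2} = 1 \cdot 36 = 36$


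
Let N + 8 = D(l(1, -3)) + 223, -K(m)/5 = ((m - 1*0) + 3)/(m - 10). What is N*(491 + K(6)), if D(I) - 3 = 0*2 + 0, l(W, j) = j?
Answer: 218981/2 ≈ 1.0949e+5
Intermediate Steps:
K(m) = -5*(3 + m)/(-10 + m) (K(m) = -5*((m - 1*0) + 3)/(m - 10) = -5*((m + 0) + 3)/(-10 + m) = -5*(m + 3)/(-10 + m) = -5*(3 + m)/(-10 + m))
D(I) = 3 (D(I) = 3 + (0*2 + 0) = 3 + (0 + 0) = 3 + 0 = 3)
N = 218 (N = -8 + (3 + 223) = -8 + 226 = 218)
N*(491 + K(6)) = 218*(491 + 5*(-3 - 1*6)/(-10 + 6)) = 218*(491 + 5*(-3 - 6)/(-4)) = 218*(491 + 5*(-¼)*(-9)) = 218*(491 + 45/4) = 218*(2009/4) = 218981/2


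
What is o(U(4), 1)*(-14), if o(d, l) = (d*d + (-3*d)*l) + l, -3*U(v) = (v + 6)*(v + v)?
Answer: -99806/9 ≈ -11090.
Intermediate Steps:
U(v) = -2*v*(6 + v)/3 (U(v) = -(v + 6)*(v + v)/3 = -(6 + v)*2*v/3 = -2*v*(6 + v)/3)
o(d, l) = l + d² - 3*d*l (o(d, l) = (d² - 3*d*l) + l = l + d² - 3*d*l)
o(U(4), 1)*(-14) = (1 + (-⅔*4*(6 + 4))² - 3*(-⅔*4*(6 + 4))*1)*(-14) = (1 + (-⅔*4*10)² - 3*(-⅔*4*10)*1)*(-14) = (1 + (-80/3)² - 3*(-80/3)*1)*(-14) = (1 + 6400/9 + 80)*(-14) = (7129/9)*(-14) = -99806/9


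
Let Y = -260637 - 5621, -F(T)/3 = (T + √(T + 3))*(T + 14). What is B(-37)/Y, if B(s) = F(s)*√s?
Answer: 69*√1258/266258 + 2553*I*√37/266258 ≈ 0.0091915 + 0.058324*I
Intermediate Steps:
F(T) = -3*(14 + T)*(T + √(3 + T)) (F(T) = -3*(T + √(T + 3))*(T + 14) = -3*(T + √(3 + T))*(14 + T) = -3*(14 + T)*(T + √(3 + T)))
B(s) = √s*(-42*s - 42*√(3 + s) - 3*s² - 3*s*√(3 + s)) (B(s) = (-42*s - 42*√(3 + s) - 3*s² - 3*s*√(3 + s))*√s = √s*(-42*s - 42*√(3 + s) - 3*s² - 3*s*√(3 + s)))
Y = -266258
B(-37)/Y = (3*√(-37)*(-1*(-37)² - 14*(-37) - 14*√(3 - 37) - 1*(-37)*√(3 - 37)))/(-266258) = (3*(I*√37)*(-1*1369 + 518 - 14*I*√34 - 1*(-37)*√(-34)))*(-1/266258) = (3*(I*√37)*(-1369 + 518 - 14*I*√34 - 1*(-37)*I*√34))*(-1/266258) = (3*(I*√37)*(-1369 + 518 - 14*I*√34 + 37*I*√34))*(-1/266258) = (3*(I*√37)*(-851 + 23*I*√34))*(-1/266258) = (3*I*√37*(-851 + 23*I*√34))*(-1/266258) = -3*I*√37*(-851 + 23*I*√34)/266258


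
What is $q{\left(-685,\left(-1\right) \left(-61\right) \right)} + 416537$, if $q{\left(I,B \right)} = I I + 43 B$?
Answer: $888385$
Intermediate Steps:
$q{\left(I,B \right)} = I^{2} + 43 B$
$q{\left(-685,\left(-1\right) \left(-61\right) \right)} + 416537 = \left(\left(-685\right)^{2} + 43 \left(\left(-1\right) \left(-61\right)\right)\right) + 416537 = \left(469225 + 43 \cdot 61\right) + 416537 = \left(469225 + 2623\right) + 416537 = 471848 + 416537 = 888385$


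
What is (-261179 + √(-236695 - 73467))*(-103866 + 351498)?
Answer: -64676278128 + 247632*I*√310162 ≈ -6.4676e+10 + 1.3791e+8*I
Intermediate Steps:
(-261179 + √(-236695 - 73467))*(-103866 + 351498) = (-261179 + √(-310162))*247632 = (-261179 + I*√310162)*247632 = -64676278128 + 247632*I*√310162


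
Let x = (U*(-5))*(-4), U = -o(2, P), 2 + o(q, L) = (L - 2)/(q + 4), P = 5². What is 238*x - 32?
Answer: -26276/3 ≈ -8758.7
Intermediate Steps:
P = 25
o(q, L) = -2 + (-2 + L)/(4 + q) (o(q, L) = -2 + (L - 2)/(q + 4) = -2 + (-2 + L)/(4 + q))
U = -11/6 (U = -(-10 + 25 - 2*2)/(4 + 2) = -(-10 + 25 - 4)/6 = -11/6 ≈ -1.8333)
x = -110/3 (x = -11/6*(-5)*(-4) = (55/6)*(-4) = -110/3 ≈ -36.667)
238*x - 32 = 238*(-110/3) - 32 = -26180/3 - 32 = -26276/3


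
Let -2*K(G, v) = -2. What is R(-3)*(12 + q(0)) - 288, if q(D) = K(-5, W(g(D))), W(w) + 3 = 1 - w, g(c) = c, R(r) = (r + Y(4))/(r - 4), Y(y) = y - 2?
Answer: -2003/7 ≈ -286.14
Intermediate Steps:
Y(y) = -2 + y
R(r) = (2 + r)/(-4 + r) (R(r) = (r + (-2 + 4))/(r - 4) = (r + 2)/(-4 + r) = (2 + r)/(-4 + r))
W(w) = -2 - w (W(w) = -3 + (1 - w) = -2 - w)
K(G, v) = 1 (K(G, v) = -1/2*(-2) = 1)
q(D) = 1
R(-3)*(12 + q(0)) - 288 = ((2 - 3)/(-4 - 3))*(12 + 1) - 288 = (-1/(-7))*13 - 288 = -1/7*(-1)*13 - 288 = (1/7)*13 - 288 = 13/7 - 288 = -2003/7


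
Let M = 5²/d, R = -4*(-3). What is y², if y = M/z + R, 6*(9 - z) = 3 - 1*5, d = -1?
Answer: 68121/784 ≈ 86.889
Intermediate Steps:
R = 12
M = -25 (M = 5²/(-1) = 25*(-1) = -25)
z = 28/3 (z = 9 - (3 - 1*5)/6 = 9 - (3 - 5)/6 = 9 - ⅙*(-2) = 9 + ⅓ = 28/3 ≈ 9.3333)
y = 261/28 (y = -25/(28/3) + 12 = (3/28)*(-25) + 12 = -75/28 + 12 = 261/28 ≈ 9.3214)
y² = (261/28)² = 68121/784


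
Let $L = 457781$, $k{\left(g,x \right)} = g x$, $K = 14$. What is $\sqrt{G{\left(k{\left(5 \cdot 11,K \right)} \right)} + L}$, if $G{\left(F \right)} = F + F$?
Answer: $\sqrt{459321} \approx 677.73$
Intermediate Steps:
$G{\left(F \right)} = 2 F$
$\sqrt{G{\left(k{\left(5 \cdot 11,K \right)} \right)} + L} = \sqrt{2 \cdot 5 \cdot 11 \cdot 14 + 457781} = \sqrt{2 \cdot 55 \cdot 14 + 457781} = \sqrt{2 \cdot 770 + 457781} = \sqrt{1540 + 457781} = \sqrt{459321}$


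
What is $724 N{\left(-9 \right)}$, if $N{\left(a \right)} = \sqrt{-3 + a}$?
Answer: $1448 i \sqrt{3} \approx 2508.0 i$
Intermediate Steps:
$724 N{\left(-9 \right)} = 724 \sqrt{-3 - 9} = 724 \sqrt{-12} = 724 \cdot 2 i \sqrt{3} = 1448 i \sqrt{3}$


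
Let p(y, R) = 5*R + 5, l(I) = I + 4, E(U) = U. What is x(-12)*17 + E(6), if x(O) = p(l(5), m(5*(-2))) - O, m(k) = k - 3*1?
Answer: -810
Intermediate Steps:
m(k) = -3 + k (m(k) = k - 3 = -3 + k)
l(I) = 4 + I
p(y, R) = 5 + 5*R
x(O) = -60 - O (x(O) = (5 + 5*(-3 + 5*(-2))) - O = (5 + 5*(-3 - 10)) - O = (5 + 5*(-13)) - O = (5 - 65) - O = -60 - O)
x(-12)*17 + E(6) = (-60 - 1*(-12))*17 + 6 = (-60 + 12)*17 + 6 = -48*17 + 6 = -816 + 6 = -810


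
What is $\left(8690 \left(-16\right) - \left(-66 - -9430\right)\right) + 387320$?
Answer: $238916$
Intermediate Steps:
$\left(8690 \left(-16\right) - \left(-66 - -9430\right)\right) + 387320 = \left(-139040 - \left(-66 + 9430\right)\right) + 387320 = \left(-139040 - 9364\right) + 387320 = -148404 + 387320 = 238916$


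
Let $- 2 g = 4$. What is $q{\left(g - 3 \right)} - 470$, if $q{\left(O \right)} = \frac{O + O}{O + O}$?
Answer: $-469$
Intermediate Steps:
$g = -2$ ($g = \left(- \frac{1}{2}\right) 4 = -2$)
$q{\left(O \right)} = 1$ ($q{\left(O \right)} = \frac{2 O}{2 O} = 2 O \frac{1}{2 O} = 1$)
$q{\left(g - 3 \right)} - 470 = 1 - 470 = -469$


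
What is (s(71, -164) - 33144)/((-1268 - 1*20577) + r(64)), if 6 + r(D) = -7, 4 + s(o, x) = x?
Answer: 5552/3643 ≈ 1.5240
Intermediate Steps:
s(o, x) = -4 + x
r(D) = -13 (r(D) = -6 - 7 = -13)
(s(71, -164) - 33144)/((-1268 - 1*20577) + r(64)) = ((-4 - 164) - 33144)/((-1268 - 1*20577) - 13) = (-168 - 33144)/((-1268 - 20577) - 13) = -33312/(-21845 - 13) = -33312/(-21858) = -33312*(-1/21858) = 5552/3643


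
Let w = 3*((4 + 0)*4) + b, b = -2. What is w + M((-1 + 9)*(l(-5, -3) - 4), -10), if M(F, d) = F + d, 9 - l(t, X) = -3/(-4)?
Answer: 70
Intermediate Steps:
l(t, X) = 33/4 (l(t, X) = 9 - (-3)/(-4) = 9 - (-3)*(-1)/4 = 9 - 1*¾ = 9 - ¾ = 33/4)
w = 46 (w = 3*((4 + 0)*4) - 2 = 3*(4*4) - 2 = 3*16 - 2 = 48 - 2 = 46)
w + M((-1 + 9)*(l(-5, -3) - 4), -10) = 46 + ((-1 + 9)*(33/4 - 4) - 10) = 46 + (8*(17/4) - 10) = 46 + (34 - 10) = 46 + 24 = 70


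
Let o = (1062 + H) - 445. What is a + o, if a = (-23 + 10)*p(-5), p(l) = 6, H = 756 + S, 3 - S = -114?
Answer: 1412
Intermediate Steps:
S = 117 (S = 3 - 1*(-114) = 3 + 114 = 117)
H = 873 (H = 756 + 117 = 873)
o = 1490 (o = (1062 + 873) - 445 = 1935 - 445 = 1490)
a = -78 (a = (-23 + 10)*6 = -13*6 = -78)
a + o = -78 + 1490 = 1412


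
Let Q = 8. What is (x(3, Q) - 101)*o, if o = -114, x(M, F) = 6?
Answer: 10830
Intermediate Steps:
(x(3, Q) - 101)*o = (6 - 101)*(-114) = -95*(-114) = 10830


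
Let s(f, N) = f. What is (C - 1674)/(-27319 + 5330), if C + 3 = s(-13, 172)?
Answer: 1690/21989 ≈ 0.076857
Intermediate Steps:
C = -16 (C = -3 - 13 = -16)
(C - 1674)/(-27319 + 5330) = (-16 - 1674)/(-27319 + 5330) = -1690/(-21989) = -1690*(-1/21989) = 1690/21989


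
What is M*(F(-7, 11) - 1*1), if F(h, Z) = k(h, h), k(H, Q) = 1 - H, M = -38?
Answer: -266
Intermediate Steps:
F(h, Z) = 1 - h
M*(F(-7, 11) - 1*1) = -38*((1 - 1*(-7)) - 1*1) = -38*((1 + 7) - 1) = -38*(8 - 1) = -38*7 = -266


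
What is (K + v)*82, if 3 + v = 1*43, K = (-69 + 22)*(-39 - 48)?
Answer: 338578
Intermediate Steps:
K = 4089 (K = -47*(-87) = 4089)
v = 40 (v = -3 + 1*43 = -3 + 43 = 40)
(K + v)*82 = (4089 + 40)*82 = 4129*82 = 338578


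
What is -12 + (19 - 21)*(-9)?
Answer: 6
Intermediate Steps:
-12 + (19 - 21)*(-9) = -12 - 2*(-9) = -12 + 18 = 6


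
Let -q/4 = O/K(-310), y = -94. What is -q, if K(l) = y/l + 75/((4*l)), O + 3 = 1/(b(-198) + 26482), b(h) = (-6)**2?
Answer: -197291440/3990959 ≈ -49.435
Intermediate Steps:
b(h) = 36
O = -79553/26518 (O = -3 + 1/(36 + 26482) = -3 + 1/26518 = -79553/26518 ≈ -3.0000)
K(l) = -301/(4*l) (K(l) = -94/l + 75/((4*l)) = -94/l + 75*(1/(4*l)) = -94/l + 75/(4*l) = -301/(4*l))
q = 197291440/3990959 (q = -(-159106)/(13259*((-301/4/(-310)))) = -(-159106)/(13259*((-301/4*(-1/310)))) = -(-159106)/(13259*301/1240) = -(-159106)*1240/(13259*301) = -4*(-49322860/3990959) = 197291440/3990959 ≈ 49.435)
-q = -1*197291440/3990959 = -197291440/3990959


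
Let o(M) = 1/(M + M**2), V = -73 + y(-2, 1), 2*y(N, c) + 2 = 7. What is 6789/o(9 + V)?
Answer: 101040687/4 ≈ 2.5260e+7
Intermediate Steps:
y(N, c) = 5/2 (y(N, c) = -1 + (1/2)*7 = -1 + 7/2 = 5/2)
V = -141/2 (V = -73 + 5/2 = -141/2 ≈ -70.500)
6789/o(9 + V) = 6789/((1/((9 - 141/2)*(1 + (9 - 141/2))))) = 6789/((1/((-123/2)*(1 - 123/2)))) = 6789/((-2/(123*(-121/2)))) = 6789/((-2/123*(-2/121))) = 6789/(4/14883) = 6789*(14883/4) = 101040687/4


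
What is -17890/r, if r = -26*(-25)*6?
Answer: -1789/390 ≈ -4.5872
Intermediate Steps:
r = 3900 (r = 650*6 = 3900)
-17890/r = -17890/3900 = -17890*1/3900 = -1789/390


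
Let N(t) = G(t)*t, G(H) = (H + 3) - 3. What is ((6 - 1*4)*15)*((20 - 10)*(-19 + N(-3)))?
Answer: -3000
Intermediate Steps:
G(H) = H (G(H) = (3 + H) - 3 = H)
N(t) = t² (N(t) = t*t = t²)
((6 - 1*4)*15)*((20 - 10)*(-19 + N(-3))) = ((6 - 1*4)*15)*((20 - 10)*(-19 + (-3)²)) = ((6 - 4)*15)*(10*(-19 + 9)) = (2*15)*(10*(-10)) = 30*(-100) = -3000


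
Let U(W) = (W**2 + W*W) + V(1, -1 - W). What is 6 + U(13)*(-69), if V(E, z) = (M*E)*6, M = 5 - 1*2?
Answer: -24558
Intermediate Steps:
M = 3 (M = 5 - 2 = 3)
V(E, z) = 18*E (V(E, z) = (3*E)*6 = 18*E)
U(W) = 18 + 2*W**2 (U(W) = (W**2 + W*W) + 18*1 = (W**2 + W**2) + 18 = 2*W**2 + 18 = 18 + 2*W**2)
6 + U(13)*(-69) = 6 + (18 + 2*13**2)*(-69) = 6 + (18 + 2*169)*(-69) = 6 + (18 + 338)*(-69) = 6 + 356*(-69) = 6 - 24564 = -24558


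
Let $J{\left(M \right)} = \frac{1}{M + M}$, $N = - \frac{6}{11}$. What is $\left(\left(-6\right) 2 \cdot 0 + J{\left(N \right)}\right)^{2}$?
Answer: $\frac{121}{144} \approx 0.84028$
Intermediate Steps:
$N = - \frac{6}{11}$ ($N = \left(-6\right) \frac{1}{11} = - \frac{6}{11} \approx -0.54545$)
$J{\left(M \right)} = \frac{1}{2 M}$
$\left(\left(-6\right) 2 \cdot 0 + J{\left(N \right)}\right)^{2} = \left(\left(-6\right) 2 \cdot 0 + \frac{1}{2 \left(- \frac{6}{11}\right)}\right)^{2} = \left(\left(-12\right) 0 + \frac{1}{2} \left(- \frac{11}{6}\right)\right)^{2} = \left(0 - \frac{11}{12}\right)^{2} = \left(- \frac{11}{12}\right)^{2} = \frac{121}{144}$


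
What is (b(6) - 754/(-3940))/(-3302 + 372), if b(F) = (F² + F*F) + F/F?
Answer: -144187/5772100 ≈ -0.024980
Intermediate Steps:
b(F) = 1 + 2*F² (b(F) = (F² + F²) + 1 = 2*F² + 1 = 1 + 2*F²)
(b(6) - 754/(-3940))/(-3302 + 372) = ((1 + 2*6²) - 754/(-3940))/(-3302 + 372) = ((1 + 2*36) - 754*(-1/3940))/(-2930) = ((1 + 72) + 377/1970)*(-1/2930) = (73 + 377/1970)*(-1/2930) = (144187/1970)*(-1/2930) = -144187/5772100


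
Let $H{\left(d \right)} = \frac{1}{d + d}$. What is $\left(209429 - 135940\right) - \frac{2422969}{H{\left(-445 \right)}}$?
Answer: $2156515899$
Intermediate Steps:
$H{\left(d \right)} = \frac{1}{2 d}$
$\left(209429 - 135940\right) - \frac{2422969}{H{\left(-445 \right)}} = \left(209429 - 135940\right) - \frac{2422969}{\frac{1}{2} \frac{1}{-445}} = 73489 - \frac{2422969}{\frac{1}{2} \left(- \frac{1}{445}\right)} = 73489 - \frac{2422969}{- \frac{1}{890}} = 73489 - -2156442410 = 73489 + 2156442410 = 2156515899$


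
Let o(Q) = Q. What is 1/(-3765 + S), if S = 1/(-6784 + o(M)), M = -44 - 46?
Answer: -6874/25880611 ≈ -0.00026560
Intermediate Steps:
M = -90
S = -1/6874 (S = 1/(-6784 - 90) = 1/(-6874) = -1/6874 ≈ -0.00014548)
1/(-3765 + S) = 1/(-3765 - 1/6874) = 1/(-25880611/6874) = -6874/25880611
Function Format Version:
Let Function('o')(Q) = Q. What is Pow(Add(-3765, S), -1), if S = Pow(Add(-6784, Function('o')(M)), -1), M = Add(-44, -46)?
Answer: Rational(-6874, 25880611) ≈ -0.00026560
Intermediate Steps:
M = -90
S = Rational(-1, 6874) (S = Pow(Add(-6784, -90), -1) = Pow(-6874, -1) = Rational(-1, 6874) ≈ -0.00014548)
Pow(Add(-3765, S), -1) = Pow(Add(-3765, Rational(-1, 6874)), -1) = Pow(Rational(-25880611, 6874), -1) = Rational(-6874, 25880611)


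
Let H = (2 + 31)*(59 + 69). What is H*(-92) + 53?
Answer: -388555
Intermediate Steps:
H = 4224 (H = 33*128 = 4224)
H*(-92) + 53 = 4224*(-92) + 53 = -388608 + 53 = -388555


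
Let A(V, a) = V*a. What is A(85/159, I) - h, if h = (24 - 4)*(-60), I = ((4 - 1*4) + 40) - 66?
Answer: 188590/159 ≈ 1186.1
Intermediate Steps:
I = -26 (I = ((4 - 4) + 40) - 66 = (0 + 40) - 66 = 40 - 66 = -26)
h = -1200 (h = 20*(-60) = -1200)
A(85/159, I) - h = (85/159)*(-26) - 1*(-1200) = (85*(1/159))*(-26) + 1200 = (85/159)*(-26) + 1200 = -2210/159 + 1200 = 188590/159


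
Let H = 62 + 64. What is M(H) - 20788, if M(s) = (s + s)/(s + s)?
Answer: -20787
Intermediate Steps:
H = 126
M(s) = 1 (M(s) = (2*s)/((2*s)) = (2*s)*(1/(2*s)) = 1)
M(H) - 20788 = 1 - 20788 = -20787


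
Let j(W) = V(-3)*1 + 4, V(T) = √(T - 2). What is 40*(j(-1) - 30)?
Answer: -1040 + 40*I*√5 ≈ -1040.0 + 89.443*I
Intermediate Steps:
V(T) = √(-2 + T)
j(W) = 4 + I*√5 (j(W) = √(-2 - 3)*1 + 4 = √(-5)*1 + 4 = (I*√5)*1 + 4 = I*√5 + 4 = 4 + I*√5)
40*(j(-1) - 30) = 40*((4 + I*√5) - 30) = 40*(-26 + I*√5) = -1040 + 40*I*√5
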